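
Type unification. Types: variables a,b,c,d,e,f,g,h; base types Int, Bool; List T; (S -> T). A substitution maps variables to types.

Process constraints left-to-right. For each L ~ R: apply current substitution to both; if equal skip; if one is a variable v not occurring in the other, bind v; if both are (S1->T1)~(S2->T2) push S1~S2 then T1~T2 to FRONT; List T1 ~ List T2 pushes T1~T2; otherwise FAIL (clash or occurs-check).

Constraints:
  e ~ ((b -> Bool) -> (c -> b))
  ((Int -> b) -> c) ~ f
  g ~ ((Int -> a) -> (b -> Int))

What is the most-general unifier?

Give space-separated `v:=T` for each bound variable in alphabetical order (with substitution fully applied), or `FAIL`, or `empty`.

step 1: unify e ~ ((b -> Bool) -> (c -> b))  [subst: {-} | 2 pending]
  bind e := ((b -> Bool) -> (c -> b))
step 2: unify ((Int -> b) -> c) ~ f  [subst: {e:=((b -> Bool) -> (c -> b))} | 1 pending]
  bind f := ((Int -> b) -> c)
step 3: unify g ~ ((Int -> a) -> (b -> Int))  [subst: {e:=((b -> Bool) -> (c -> b)), f:=((Int -> b) -> c)} | 0 pending]
  bind g := ((Int -> a) -> (b -> Int))

Answer: e:=((b -> Bool) -> (c -> b)) f:=((Int -> b) -> c) g:=((Int -> a) -> (b -> Int))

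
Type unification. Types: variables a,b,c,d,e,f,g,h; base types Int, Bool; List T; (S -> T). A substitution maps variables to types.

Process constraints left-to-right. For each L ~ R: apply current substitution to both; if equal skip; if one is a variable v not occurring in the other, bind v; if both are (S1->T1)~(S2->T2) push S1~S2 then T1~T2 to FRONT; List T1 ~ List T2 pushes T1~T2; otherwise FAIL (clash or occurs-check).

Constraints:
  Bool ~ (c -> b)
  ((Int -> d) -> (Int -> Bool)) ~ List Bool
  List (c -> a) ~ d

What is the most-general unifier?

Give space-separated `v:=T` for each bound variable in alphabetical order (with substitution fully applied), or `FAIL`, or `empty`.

Answer: FAIL

Derivation:
step 1: unify Bool ~ (c -> b)  [subst: {-} | 2 pending]
  clash: Bool vs (c -> b)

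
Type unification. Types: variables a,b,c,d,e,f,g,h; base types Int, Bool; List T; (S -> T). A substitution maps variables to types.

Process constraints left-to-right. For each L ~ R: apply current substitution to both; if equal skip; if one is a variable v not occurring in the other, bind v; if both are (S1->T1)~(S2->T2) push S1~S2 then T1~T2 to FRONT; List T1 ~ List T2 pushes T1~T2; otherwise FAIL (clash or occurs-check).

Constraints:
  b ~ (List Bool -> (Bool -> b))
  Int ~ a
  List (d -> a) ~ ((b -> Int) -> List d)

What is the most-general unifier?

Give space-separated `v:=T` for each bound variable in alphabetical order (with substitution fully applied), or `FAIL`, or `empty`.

step 1: unify b ~ (List Bool -> (Bool -> b))  [subst: {-} | 2 pending]
  occurs-check fail: b in (List Bool -> (Bool -> b))

Answer: FAIL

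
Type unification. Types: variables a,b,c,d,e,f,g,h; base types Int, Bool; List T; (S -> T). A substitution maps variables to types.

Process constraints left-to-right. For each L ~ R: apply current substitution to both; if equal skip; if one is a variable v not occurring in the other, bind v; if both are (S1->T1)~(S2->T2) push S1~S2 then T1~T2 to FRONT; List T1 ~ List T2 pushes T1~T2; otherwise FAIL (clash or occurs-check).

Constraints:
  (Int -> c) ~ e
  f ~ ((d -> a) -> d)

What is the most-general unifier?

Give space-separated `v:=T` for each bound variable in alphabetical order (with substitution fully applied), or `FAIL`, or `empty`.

step 1: unify (Int -> c) ~ e  [subst: {-} | 1 pending]
  bind e := (Int -> c)
step 2: unify f ~ ((d -> a) -> d)  [subst: {e:=(Int -> c)} | 0 pending]
  bind f := ((d -> a) -> d)

Answer: e:=(Int -> c) f:=((d -> a) -> d)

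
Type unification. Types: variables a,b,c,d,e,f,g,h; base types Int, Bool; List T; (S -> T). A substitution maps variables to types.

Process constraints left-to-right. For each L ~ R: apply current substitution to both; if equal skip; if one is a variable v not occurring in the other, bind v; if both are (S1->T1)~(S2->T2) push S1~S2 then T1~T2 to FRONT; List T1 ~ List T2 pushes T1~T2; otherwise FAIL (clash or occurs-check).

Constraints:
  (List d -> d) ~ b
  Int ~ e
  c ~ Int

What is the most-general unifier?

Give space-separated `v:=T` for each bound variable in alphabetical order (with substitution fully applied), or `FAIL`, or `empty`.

Answer: b:=(List d -> d) c:=Int e:=Int

Derivation:
step 1: unify (List d -> d) ~ b  [subst: {-} | 2 pending]
  bind b := (List d -> d)
step 2: unify Int ~ e  [subst: {b:=(List d -> d)} | 1 pending]
  bind e := Int
step 3: unify c ~ Int  [subst: {b:=(List d -> d), e:=Int} | 0 pending]
  bind c := Int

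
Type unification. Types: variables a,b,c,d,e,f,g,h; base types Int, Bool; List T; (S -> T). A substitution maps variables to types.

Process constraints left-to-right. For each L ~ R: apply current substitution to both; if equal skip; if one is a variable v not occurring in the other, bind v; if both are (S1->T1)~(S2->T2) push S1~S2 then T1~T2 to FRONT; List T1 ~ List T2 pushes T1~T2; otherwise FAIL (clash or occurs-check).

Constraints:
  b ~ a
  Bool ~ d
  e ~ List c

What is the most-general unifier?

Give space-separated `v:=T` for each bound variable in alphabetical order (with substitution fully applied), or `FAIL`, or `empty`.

Answer: b:=a d:=Bool e:=List c

Derivation:
step 1: unify b ~ a  [subst: {-} | 2 pending]
  bind b := a
step 2: unify Bool ~ d  [subst: {b:=a} | 1 pending]
  bind d := Bool
step 3: unify e ~ List c  [subst: {b:=a, d:=Bool} | 0 pending]
  bind e := List c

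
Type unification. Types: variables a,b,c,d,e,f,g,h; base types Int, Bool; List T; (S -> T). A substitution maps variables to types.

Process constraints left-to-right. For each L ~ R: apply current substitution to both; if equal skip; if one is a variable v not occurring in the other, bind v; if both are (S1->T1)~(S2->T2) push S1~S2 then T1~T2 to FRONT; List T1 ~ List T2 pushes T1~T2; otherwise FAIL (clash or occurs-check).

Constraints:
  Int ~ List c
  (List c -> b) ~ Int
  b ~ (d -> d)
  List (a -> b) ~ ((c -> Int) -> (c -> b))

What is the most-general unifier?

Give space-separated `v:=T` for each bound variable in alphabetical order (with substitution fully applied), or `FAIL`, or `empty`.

Answer: FAIL

Derivation:
step 1: unify Int ~ List c  [subst: {-} | 3 pending]
  clash: Int vs List c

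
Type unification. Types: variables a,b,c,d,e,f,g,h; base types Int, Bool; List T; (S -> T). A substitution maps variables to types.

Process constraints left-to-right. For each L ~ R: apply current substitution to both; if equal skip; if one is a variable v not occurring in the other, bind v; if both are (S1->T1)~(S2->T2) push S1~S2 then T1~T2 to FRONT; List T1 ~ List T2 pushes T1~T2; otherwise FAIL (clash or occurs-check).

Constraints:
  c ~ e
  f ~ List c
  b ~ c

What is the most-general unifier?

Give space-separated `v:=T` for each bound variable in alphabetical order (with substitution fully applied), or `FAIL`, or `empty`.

step 1: unify c ~ e  [subst: {-} | 2 pending]
  bind c := e
step 2: unify f ~ List e  [subst: {c:=e} | 1 pending]
  bind f := List e
step 3: unify b ~ e  [subst: {c:=e, f:=List e} | 0 pending]
  bind b := e

Answer: b:=e c:=e f:=List e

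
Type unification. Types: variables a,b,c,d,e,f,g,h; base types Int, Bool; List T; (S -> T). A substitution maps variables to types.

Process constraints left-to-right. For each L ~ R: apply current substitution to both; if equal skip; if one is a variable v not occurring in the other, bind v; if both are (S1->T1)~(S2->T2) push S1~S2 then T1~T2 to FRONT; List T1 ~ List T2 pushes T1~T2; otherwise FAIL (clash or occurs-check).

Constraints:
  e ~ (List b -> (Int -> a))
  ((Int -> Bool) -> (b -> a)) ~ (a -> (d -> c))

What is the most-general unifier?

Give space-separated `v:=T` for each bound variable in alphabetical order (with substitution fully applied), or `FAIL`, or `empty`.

step 1: unify e ~ (List b -> (Int -> a))  [subst: {-} | 1 pending]
  bind e := (List b -> (Int -> a))
step 2: unify ((Int -> Bool) -> (b -> a)) ~ (a -> (d -> c))  [subst: {e:=(List b -> (Int -> a))} | 0 pending]
  -> decompose arrow: push (Int -> Bool)~a, (b -> a)~(d -> c)
step 3: unify (Int -> Bool) ~ a  [subst: {e:=(List b -> (Int -> a))} | 1 pending]
  bind a := (Int -> Bool)
step 4: unify (b -> (Int -> Bool)) ~ (d -> c)  [subst: {e:=(List b -> (Int -> a)), a:=(Int -> Bool)} | 0 pending]
  -> decompose arrow: push b~d, (Int -> Bool)~c
step 5: unify b ~ d  [subst: {e:=(List b -> (Int -> a)), a:=(Int -> Bool)} | 1 pending]
  bind b := d
step 6: unify (Int -> Bool) ~ c  [subst: {e:=(List b -> (Int -> a)), a:=(Int -> Bool), b:=d} | 0 pending]
  bind c := (Int -> Bool)

Answer: a:=(Int -> Bool) b:=d c:=(Int -> Bool) e:=(List d -> (Int -> (Int -> Bool)))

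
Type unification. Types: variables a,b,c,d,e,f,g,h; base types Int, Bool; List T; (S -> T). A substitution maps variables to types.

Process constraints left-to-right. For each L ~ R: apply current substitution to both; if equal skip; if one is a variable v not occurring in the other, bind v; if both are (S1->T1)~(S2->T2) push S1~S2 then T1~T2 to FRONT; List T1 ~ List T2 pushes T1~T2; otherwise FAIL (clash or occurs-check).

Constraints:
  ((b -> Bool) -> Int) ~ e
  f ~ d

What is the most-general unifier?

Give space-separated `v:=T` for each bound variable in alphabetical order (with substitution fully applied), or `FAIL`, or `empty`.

Answer: e:=((b -> Bool) -> Int) f:=d

Derivation:
step 1: unify ((b -> Bool) -> Int) ~ e  [subst: {-} | 1 pending]
  bind e := ((b -> Bool) -> Int)
step 2: unify f ~ d  [subst: {e:=((b -> Bool) -> Int)} | 0 pending]
  bind f := d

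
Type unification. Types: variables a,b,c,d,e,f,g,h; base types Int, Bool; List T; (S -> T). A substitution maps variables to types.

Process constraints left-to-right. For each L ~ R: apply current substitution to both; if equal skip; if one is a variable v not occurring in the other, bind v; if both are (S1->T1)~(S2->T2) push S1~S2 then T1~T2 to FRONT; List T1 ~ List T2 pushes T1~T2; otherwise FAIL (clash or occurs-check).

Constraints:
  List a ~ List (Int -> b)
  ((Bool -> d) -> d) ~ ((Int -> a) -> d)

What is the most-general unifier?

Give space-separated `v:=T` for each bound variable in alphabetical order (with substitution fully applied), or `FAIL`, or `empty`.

step 1: unify List a ~ List (Int -> b)  [subst: {-} | 1 pending]
  -> decompose List: push a~(Int -> b)
step 2: unify a ~ (Int -> b)  [subst: {-} | 1 pending]
  bind a := (Int -> b)
step 3: unify ((Bool -> d) -> d) ~ ((Int -> (Int -> b)) -> d)  [subst: {a:=(Int -> b)} | 0 pending]
  -> decompose arrow: push (Bool -> d)~(Int -> (Int -> b)), d~d
step 4: unify (Bool -> d) ~ (Int -> (Int -> b))  [subst: {a:=(Int -> b)} | 1 pending]
  -> decompose arrow: push Bool~Int, d~(Int -> b)
step 5: unify Bool ~ Int  [subst: {a:=(Int -> b)} | 2 pending]
  clash: Bool vs Int

Answer: FAIL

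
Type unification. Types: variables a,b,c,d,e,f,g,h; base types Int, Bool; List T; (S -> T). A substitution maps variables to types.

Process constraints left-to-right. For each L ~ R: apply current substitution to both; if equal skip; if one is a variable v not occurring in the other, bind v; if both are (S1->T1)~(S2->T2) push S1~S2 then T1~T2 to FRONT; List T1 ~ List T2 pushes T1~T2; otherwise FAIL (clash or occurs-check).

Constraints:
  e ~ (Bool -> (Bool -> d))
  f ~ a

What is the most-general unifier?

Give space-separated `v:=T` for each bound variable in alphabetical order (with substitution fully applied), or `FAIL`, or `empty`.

Answer: e:=(Bool -> (Bool -> d)) f:=a

Derivation:
step 1: unify e ~ (Bool -> (Bool -> d))  [subst: {-} | 1 pending]
  bind e := (Bool -> (Bool -> d))
step 2: unify f ~ a  [subst: {e:=(Bool -> (Bool -> d))} | 0 pending]
  bind f := a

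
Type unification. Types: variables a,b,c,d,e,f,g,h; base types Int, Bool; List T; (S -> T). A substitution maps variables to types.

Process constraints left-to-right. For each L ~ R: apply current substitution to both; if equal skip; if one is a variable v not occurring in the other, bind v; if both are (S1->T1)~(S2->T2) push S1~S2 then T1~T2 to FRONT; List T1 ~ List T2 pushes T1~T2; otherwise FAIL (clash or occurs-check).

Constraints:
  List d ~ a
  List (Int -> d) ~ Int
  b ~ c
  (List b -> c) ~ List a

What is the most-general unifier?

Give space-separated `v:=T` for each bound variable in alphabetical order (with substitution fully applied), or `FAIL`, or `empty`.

Answer: FAIL

Derivation:
step 1: unify List d ~ a  [subst: {-} | 3 pending]
  bind a := List d
step 2: unify List (Int -> d) ~ Int  [subst: {a:=List d} | 2 pending]
  clash: List (Int -> d) vs Int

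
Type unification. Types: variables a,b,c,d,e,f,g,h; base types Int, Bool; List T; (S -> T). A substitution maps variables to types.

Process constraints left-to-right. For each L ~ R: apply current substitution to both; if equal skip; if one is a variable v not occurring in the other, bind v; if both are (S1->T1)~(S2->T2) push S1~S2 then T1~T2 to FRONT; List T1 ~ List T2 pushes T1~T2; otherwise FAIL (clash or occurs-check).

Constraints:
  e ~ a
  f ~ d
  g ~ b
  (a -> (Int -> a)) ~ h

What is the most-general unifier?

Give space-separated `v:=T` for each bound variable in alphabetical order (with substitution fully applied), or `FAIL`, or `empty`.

step 1: unify e ~ a  [subst: {-} | 3 pending]
  bind e := a
step 2: unify f ~ d  [subst: {e:=a} | 2 pending]
  bind f := d
step 3: unify g ~ b  [subst: {e:=a, f:=d} | 1 pending]
  bind g := b
step 4: unify (a -> (Int -> a)) ~ h  [subst: {e:=a, f:=d, g:=b} | 0 pending]
  bind h := (a -> (Int -> a))

Answer: e:=a f:=d g:=b h:=(a -> (Int -> a))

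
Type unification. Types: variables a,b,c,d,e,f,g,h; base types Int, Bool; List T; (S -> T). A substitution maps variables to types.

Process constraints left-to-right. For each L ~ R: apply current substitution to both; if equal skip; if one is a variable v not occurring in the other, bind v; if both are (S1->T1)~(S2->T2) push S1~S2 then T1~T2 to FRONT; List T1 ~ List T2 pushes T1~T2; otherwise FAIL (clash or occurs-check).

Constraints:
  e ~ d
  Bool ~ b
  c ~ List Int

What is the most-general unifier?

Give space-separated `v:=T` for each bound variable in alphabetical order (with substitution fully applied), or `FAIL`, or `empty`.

step 1: unify e ~ d  [subst: {-} | 2 pending]
  bind e := d
step 2: unify Bool ~ b  [subst: {e:=d} | 1 pending]
  bind b := Bool
step 3: unify c ~ List Int  [subst: {e:=d, b:=Bool} | 0 pending]
  bind c := List Int

Answer: b:=Bool c:=List Int e:=d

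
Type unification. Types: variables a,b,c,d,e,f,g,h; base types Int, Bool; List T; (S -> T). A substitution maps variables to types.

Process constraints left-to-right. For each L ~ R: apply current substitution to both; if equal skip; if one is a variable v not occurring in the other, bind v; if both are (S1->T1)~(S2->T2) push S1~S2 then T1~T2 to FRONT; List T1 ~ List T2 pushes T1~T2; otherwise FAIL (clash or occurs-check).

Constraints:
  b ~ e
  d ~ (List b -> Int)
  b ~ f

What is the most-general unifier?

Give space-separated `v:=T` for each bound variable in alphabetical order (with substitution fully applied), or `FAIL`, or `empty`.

step 1: unify b ~ e  [subst: {-} | 2 pending]
  bind b := e
step 2: unify d ~ (List e -> Int)  [subst: {b:=e} | 1 pending]
  bind d := (List e -> Int)
step 3: unify e ~ f  [subst: {b:=e, d:=(List e -> Int)} | 0 pending]
  bind e := f

Answer: b:=f d:=(List f -> Int) e:=f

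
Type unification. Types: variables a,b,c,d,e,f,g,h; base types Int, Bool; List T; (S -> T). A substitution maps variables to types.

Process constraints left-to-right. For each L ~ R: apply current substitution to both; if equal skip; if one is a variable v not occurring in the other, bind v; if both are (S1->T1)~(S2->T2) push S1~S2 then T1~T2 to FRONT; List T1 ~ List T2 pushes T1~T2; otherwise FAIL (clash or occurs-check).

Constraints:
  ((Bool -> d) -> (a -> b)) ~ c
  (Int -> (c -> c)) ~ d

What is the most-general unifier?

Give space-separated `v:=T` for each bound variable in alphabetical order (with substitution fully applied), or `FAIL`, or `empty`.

step 1: unify ((Bool -> d) -> (a -> b)) ~ c  [subst: {-} | 1 pending]
  bind c := ((Bool -> d) -> (a -> b))
step 2: unify (Int -> (((Bool -> d) -> (a -> b)) -> ((Bool -> d) -> (a -> b)))) ~ d  [subst: {c:=((Bool -> d) -> (a -> b))} | 0 pending]
  occurs-check fail

Answer: FAIL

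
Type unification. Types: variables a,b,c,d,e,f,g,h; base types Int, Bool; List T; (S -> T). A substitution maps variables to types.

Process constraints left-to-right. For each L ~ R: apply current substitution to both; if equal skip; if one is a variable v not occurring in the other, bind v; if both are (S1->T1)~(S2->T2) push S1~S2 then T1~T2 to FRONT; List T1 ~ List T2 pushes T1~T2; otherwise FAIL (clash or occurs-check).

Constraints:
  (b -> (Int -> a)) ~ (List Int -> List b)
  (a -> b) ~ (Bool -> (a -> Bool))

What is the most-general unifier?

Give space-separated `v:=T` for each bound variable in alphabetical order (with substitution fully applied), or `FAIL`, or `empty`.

step 1: unify (b -> (Int -> a)) ~ (List Int -> List b)  [subst: {-} | 1 pending]
  -> decompose arrow: push b~List Int, (Int -> a)~List b
step 2: unify b ~ List Int  [subst: {-} | 2 pending]
  bind b := List Int
step 3: unify (Int -> a) ~ List List Int  [subst: {b:=List Int} | 1 pending]
  clash: (Int -> a) vs List List Int

Answer: FAIL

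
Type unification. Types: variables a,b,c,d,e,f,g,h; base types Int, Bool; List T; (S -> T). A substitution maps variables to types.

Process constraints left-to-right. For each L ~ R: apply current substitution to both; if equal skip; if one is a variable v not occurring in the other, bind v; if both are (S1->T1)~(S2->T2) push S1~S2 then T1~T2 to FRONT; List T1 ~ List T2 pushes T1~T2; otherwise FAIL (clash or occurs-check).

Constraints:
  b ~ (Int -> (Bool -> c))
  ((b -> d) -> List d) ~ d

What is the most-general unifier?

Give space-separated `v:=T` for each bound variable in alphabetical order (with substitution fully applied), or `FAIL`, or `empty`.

Answer: FAIL

Derivation:
step 1: unify b ~ (Int -> (Bool -> c))  [subst: {-} | 1 pending]
  bind b := (Int -> (Bool -> c))
step 2: unify (((Int -> (Bool -> c)) -> d) -> List d) ~ d  [subst: {b:=(Int -> (Bool -> c))} | 0 pending]
  occurs-check fail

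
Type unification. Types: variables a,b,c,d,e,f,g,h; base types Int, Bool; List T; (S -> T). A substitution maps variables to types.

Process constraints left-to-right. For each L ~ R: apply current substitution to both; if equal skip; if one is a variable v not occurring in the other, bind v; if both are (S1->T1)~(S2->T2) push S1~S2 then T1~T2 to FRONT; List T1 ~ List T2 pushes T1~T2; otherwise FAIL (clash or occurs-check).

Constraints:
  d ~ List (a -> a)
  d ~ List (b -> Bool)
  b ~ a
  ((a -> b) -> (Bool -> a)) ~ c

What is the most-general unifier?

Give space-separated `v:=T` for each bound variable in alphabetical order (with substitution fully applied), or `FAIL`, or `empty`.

Answer: a:=Bool b:=Bool c:=((Bool -> Bool) -> (Bool -> Bool)) d:=List (Bool -> Bool)

Derivation:
step 1: unify d ~ List (a -> a)  [subst: {-} | 3 pending]
  bind d := List (a -> a)
step 2: unify List (a -> a) ~ List (b -> Bool)  [subst: {d:=List (a -> a)} | 2 pending]
  -> decompose List: push (a -> a)~(b -> Bool)
step 3: unify (a -> a) ~ (b -> Bool)  [subst: {d:=List (a -> a)} | 2 pending]
  -> decompose arrow: push a~b, a~Bool
step 4: unify a ~ b  [subst: {d:=List (a -> a)} | 3 pending]
  bind a := b
step 5: unify b ~ Bool  [subst: {d:=List (a -> a), a:=b} | 2 pending]
  bind b := Bool
step 6: unify Bool ~ Bool  [subst: {d:=List (a -> a), a:=b, b:=Bool} | 1 pending]
  -> identical, skip
step 7: unify ((Bool -> Bool) -> (Bool -> Bool)) ~ c  [subst: {d:=List (a -> a), a:=b, b:=Bool} | 0 pending]
  bind c := ((Bool -> Bool) -> (Bool -> Bool))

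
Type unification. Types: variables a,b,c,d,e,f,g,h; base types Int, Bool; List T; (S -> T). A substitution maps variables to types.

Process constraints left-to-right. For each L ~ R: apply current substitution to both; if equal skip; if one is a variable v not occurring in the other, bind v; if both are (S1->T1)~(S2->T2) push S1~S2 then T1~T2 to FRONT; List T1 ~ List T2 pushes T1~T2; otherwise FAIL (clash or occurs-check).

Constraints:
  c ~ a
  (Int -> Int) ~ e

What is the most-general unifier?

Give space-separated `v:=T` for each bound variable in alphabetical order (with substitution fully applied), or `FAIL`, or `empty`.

step 1: unify c ~ a  [subst: {-} | 1 pending]
  bind c := a
step 2: unify (Int -> Int) ~ e  [subst: {c:=a} | 0 pending]
  bind e := (Int -> Int)

Answer: c:=a e:=(Int -> Int)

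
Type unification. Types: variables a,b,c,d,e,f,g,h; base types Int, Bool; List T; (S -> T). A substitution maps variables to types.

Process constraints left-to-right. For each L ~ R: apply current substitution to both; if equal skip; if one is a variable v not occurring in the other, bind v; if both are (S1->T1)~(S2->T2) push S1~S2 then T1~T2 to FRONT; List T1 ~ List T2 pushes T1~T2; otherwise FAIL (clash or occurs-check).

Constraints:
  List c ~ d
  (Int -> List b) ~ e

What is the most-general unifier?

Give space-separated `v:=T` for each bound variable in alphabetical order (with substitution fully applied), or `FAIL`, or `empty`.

step 1: unify List c ~ d  [subst: {-} | 1 pending]
  bind d := List c
step 2: unify (Int -> List b) ~ e  [subst: {d:=List c} | 0 pending]
  bind e := (Int -> List b)

Answer: d:=List c e:=(Int -> List b)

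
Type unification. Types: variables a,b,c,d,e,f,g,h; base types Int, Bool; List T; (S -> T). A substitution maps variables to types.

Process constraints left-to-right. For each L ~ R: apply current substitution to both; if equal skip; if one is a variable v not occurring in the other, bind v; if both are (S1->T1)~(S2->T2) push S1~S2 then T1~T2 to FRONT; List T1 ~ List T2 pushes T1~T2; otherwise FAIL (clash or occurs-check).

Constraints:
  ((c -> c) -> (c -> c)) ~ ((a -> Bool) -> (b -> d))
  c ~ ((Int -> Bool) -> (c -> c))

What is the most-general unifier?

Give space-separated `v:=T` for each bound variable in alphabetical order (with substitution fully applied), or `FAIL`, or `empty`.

step 1: unify ((c -> c) -> (c -> c)) ~ ((a -> Bool) -> (b -> d))  [subst: {-} | 1 pending]
  -> decompose arrow: push (c -> c)~(a -> Bool), (c -> c)~(b -> d)
step 2: unify (c -> c) ~ (a -> Bool)  [subst: {-} | 2 pending]
  -> decompose arrow: push c~a, c~Bool
step 3: unify c ~ a  [subst: {-} | 3 pending]
  bind c := a
step 4: unify a ~ Bool  [subst: {c:=a} | 2 pending]
  bind a := Bool
step 5: unify (Bool -> Bool) ~ (b -> d)  [subst: {c:=a, a:=Bool} | 1 pending]
  -> decompose arrow: push Bool~b, Bool~d
step 6: unify Bool ~ b  [subst: {c:=a, a:=Bool} | 2 pending]
  bind b := Bool
step 7: unify Bool ~ d  [subst: {c:=a, a:=Bool, b:=Bool} | 1 pending]
  bind d := Bool
step 8: unify Bool ~ ((Int -> Bool) -> (Bool -> Bool))  [subst: {c:=a, a:=Bool, b:=Bool, d:=Bool} | 0 pending]
  clash: Bool vs ((Int -> Bool) -> (Bool -> Bool))

Answer: FAIL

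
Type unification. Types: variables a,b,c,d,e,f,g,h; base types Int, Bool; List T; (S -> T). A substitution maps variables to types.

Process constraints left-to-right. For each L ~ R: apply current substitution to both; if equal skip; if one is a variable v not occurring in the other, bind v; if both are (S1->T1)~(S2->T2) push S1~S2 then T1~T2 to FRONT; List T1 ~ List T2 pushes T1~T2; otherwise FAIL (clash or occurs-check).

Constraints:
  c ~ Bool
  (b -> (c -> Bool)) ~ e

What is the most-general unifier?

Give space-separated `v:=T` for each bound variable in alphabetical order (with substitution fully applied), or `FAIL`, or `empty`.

Answer: c:=Bool e:=(b -> (Bool -> Bool))

Derivation:
step 1: unify c ~ Bool  [subst: {-} | 1 pending]
  bind c := Bool
step 2: unify (b -> (Bool -> Bool)) ~ e  [subst: {c:=Bool} | 0 pending]
  bind e := (b -> (Bool -> Bool))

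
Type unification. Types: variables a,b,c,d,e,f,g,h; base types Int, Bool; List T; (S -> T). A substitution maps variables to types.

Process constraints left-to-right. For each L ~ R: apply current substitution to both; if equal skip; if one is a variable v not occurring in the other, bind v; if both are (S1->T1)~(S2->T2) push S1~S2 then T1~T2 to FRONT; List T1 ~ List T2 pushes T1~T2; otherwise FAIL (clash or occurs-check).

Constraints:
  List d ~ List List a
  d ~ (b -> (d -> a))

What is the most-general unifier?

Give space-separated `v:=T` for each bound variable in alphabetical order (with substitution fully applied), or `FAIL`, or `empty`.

Answer: FAIL

Derivation:
step 1: unify List d ~ List List a  [subst: {-} | 1 pending]
  -> decompose List: push d~List a
step 2: unify d ~ List a  [subst: {-} | 1 pending]
  bind d := List a
step 3: unify List a ~ (b -> (List a -> a))  [subst: {d:=List a} | 0 pending]
  clash: List a vs (b -> (List a -> a))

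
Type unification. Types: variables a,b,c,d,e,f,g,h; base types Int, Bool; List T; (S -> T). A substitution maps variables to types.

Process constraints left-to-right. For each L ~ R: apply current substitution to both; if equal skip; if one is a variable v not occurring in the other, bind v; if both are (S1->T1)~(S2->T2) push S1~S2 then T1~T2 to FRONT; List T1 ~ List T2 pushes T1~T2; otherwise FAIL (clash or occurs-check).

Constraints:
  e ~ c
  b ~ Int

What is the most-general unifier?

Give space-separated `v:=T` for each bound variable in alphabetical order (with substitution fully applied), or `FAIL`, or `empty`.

Answer: b:=Int e:=c

Derivation:
step 1: unify e ~ c  [subst: {-} | 1 pending]
  bind e := c
step 2: unify b ~ Int  [subst: {e:=c} | 0 pending]
  bind b := Int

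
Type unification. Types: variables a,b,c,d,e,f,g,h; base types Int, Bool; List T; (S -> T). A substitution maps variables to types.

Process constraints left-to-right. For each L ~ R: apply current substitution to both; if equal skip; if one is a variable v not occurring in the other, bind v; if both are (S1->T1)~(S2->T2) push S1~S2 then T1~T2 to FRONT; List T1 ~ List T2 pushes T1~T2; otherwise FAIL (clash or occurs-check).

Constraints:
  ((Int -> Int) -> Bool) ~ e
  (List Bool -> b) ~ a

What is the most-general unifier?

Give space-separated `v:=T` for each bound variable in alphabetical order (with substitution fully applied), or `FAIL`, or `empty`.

step 1: unify ((Int -> Int) -> Bool) ~ e  [subst: {-} | 1 pending]
  bind e := ((Int -> Int) -> Bool)
step 2: unify (List Bool -> b) ~ a  [subst: {e:=((Int -> Int) -> Bool)} | 0 pending]
  bind a := (List Bool -> b)

Answer: a:=(List Bool -> b) e:=((Int -> Int) -> Bool)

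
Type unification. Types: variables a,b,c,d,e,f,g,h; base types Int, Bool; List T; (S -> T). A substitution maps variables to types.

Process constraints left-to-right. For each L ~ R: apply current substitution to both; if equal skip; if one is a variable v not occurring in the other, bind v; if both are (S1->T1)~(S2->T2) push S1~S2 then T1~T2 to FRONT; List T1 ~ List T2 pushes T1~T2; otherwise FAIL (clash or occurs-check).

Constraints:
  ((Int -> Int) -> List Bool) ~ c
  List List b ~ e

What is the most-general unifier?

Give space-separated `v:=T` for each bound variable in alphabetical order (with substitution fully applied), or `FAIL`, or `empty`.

Answer: c:=((Int -> Int) -> List Bool) e:=List List b

Derivation:
step 1: unify ((Int -> Int) -> List Bool) ~ c  [subst: {-} | 1 pending]
  bind c := ((Int -> Int) -> List Bool)
step 2: unify List List b ~ e  [subst: {c:=((Int -> Int) -> List Bool)} | 0 pending]
  bind e := List List b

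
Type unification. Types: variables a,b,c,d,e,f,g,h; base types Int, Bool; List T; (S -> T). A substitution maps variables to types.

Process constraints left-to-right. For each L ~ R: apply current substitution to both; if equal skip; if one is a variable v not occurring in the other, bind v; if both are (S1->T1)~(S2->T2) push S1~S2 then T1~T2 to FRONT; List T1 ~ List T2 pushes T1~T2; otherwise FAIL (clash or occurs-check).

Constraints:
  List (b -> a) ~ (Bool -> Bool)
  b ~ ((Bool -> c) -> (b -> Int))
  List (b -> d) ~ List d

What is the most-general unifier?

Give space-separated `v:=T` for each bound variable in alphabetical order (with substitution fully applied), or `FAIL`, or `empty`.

step 1: unify List (b -> a) ~ (Bool -> Bool)  [subst: {-} | 2 pending]
  clash: List (b -> a) vs (Bool -> Bool)

Answer: FAIL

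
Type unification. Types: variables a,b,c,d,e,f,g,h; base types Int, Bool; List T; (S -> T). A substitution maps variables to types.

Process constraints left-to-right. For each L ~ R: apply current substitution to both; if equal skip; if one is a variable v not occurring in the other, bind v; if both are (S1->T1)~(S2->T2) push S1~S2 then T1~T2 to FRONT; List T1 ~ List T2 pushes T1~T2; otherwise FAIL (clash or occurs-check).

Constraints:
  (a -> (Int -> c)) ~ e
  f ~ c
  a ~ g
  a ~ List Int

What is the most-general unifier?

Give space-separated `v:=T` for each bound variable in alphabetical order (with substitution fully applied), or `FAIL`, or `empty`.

Answer: a:=List Int e:=(List Int -> (Int -> c)) f:=c g:=List Int

Derivation:
step 1: unify (a -> (Int -> c)) ~ e  [subst: {-} | 3 pending]
  bind e := (a -> (Int -> c))
step 2: unify f ~ c  [subst: {e:=(a -> (Int -> c))} | 2 pending]
  bind f := c
step 3: unify a ~ g  [subst: {e:=(a -> (Int -> c)), f:=c} | 1 pending]
  bind a := g
step 4: unify g ~ List Int  [subst: {e:=(a -> (Int -> c)), f:=c, a:=g} | 0 pending]
  bind g := List Int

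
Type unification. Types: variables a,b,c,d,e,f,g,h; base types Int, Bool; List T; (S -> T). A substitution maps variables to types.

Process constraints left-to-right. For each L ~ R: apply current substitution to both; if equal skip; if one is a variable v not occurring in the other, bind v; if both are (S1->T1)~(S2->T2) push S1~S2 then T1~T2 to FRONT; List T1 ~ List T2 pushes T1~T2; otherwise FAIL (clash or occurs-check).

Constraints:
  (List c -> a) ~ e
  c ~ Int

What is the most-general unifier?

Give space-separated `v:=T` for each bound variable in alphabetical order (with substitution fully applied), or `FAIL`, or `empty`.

Answer: c:=Int e:=(List Int -> a)

Derivation:
step 1: unify (List c -> a) ~ e  [subst: {-} | 1 pending]
  bind e := (List c -> a)
step 2: unify c ~ Int  [subst: {e:=(List c -> a)} | 0 pending]
  bind c := Int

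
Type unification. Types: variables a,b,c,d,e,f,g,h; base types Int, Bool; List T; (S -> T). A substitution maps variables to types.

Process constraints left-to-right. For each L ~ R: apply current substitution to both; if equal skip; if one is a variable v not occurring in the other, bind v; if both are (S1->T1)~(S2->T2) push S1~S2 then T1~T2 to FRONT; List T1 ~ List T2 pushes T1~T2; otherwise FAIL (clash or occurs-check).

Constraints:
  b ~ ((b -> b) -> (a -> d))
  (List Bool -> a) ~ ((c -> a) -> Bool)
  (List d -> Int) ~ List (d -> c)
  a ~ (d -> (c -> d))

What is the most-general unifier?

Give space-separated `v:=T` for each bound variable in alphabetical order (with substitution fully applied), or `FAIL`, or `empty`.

Answer: FAIL

Derivation:
step 1: unify b ~ ((b -> b) -> (a -> d))  [subst: {-} | 3 pending]
  occurs-check fail: b in ((b -> b) -> (a -> d))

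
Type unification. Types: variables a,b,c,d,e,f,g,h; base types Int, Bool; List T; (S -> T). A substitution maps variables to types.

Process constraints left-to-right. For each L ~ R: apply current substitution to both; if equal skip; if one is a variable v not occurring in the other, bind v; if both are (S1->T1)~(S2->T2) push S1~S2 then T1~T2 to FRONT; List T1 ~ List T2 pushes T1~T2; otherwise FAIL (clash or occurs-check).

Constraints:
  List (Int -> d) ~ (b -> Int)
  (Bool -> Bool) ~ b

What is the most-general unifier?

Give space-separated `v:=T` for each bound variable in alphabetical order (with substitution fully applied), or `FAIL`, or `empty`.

Answer: FAIL

Derivation:
step 1: unify List (Int -> d) ~ (b -> Int)  [subst: {-} | 1 pending]
  clash: List (Int -> d) vs (b -> Int)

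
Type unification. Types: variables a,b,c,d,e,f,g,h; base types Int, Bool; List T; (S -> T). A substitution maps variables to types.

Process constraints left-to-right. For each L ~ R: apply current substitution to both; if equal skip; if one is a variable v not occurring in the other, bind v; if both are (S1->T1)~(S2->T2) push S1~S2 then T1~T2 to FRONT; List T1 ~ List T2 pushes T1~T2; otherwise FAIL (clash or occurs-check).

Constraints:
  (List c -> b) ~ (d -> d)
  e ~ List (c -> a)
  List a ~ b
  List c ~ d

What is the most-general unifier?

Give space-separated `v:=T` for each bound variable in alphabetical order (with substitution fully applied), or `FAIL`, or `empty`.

Answer: a:=c b:=List c d:=List c e:=List (c -> c)

Derivation:
step 1: unify (List c -> b) ~ (d -> d)  [subst: {-} | 3 pending]
  -> decompose arrow: push List c~d, b~d
step 2: unify List c ~ d  [subst: {-} | 4 pending]
  bind d := List c
step 3: unify b ~ List c  [subst: {d:=List c} | 3 pending]
  bind b := List c
step 4: unify e ~ List (c -> a)  [subst: {d:=List c, b:=List c} | 2 pending]
  bind e := List (c -> a)
step 5: unify List a ~ List c  [subst: {d:=List c, b:=List c, e:=List (c -> a)} | 1 pending]
  -> decompose List: push a~c
step 6: unify a ~ c  [subst: {d:=List c, b:=List c, e:=List (c -> a)} | 1 pending]
  bind a := c
step 7: unify List c ~ List c  [subst: {d:=List c, b:=List c, e:=List (c -> a), a:=c} | 0 pending]
  -> identical, skip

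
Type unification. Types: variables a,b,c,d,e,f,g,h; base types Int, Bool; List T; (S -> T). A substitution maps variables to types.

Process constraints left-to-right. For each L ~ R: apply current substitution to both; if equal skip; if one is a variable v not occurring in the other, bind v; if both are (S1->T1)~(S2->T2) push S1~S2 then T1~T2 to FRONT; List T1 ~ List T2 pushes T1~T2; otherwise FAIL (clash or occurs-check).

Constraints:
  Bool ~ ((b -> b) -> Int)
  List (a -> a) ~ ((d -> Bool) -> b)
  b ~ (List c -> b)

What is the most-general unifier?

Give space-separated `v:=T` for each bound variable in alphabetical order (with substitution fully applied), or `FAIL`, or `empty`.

Answer: FAIL

Derivation:
step 1: unify Bool ~ ((b -> b) -> Int)  [subst: {-} | 2 pending]
  clash: Bool vs ((b -> b) -> Int)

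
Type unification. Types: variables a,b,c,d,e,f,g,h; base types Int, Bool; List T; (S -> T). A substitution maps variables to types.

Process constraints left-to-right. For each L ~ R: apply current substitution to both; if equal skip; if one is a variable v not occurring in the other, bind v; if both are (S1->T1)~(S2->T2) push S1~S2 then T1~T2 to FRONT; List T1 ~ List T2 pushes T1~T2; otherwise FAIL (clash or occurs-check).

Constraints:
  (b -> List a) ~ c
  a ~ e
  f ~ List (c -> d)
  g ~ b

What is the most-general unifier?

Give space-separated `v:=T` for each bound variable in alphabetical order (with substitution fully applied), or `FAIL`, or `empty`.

step 1: unify (b -> List a) ~ c  [subst: {-} | 3 pending]
  bind c := (b -> List a)
step 2: unify a ~ e  [subst: {c:=(b -> List a)} | 2 pending]
  bind a := e
step 3: unify f ~ List ((b -> List e) -> d)  [subst: {c:=(b -> List a), a:=e} | 1 pending]
  bind f := List ((b -> List e) -> d)
step 4: unify g ~ b  [subst: {c:=(b -> List a), a:=e, f:=List ((b -> List e) -> d)} | 0 pending]
  bind g := b

Answer: a:=e c:=(b -> List e) f:=List ((b -> List e) -> d) g:=b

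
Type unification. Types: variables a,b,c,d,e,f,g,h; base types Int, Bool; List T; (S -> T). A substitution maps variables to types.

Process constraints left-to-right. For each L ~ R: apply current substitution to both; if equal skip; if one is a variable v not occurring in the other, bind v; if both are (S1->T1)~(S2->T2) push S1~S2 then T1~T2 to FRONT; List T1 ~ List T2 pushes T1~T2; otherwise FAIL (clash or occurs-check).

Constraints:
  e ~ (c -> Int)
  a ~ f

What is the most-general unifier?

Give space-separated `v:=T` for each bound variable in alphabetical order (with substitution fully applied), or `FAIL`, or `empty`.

Answer: a:=f e:=(c -> Int)

Derivation:
step 1: unify e ~ (c -> Int)  [subst: {-} | 1 pending]
  bind e := (c -> Int)
step 2: unify a ~ f  [subst: {e:=(c -> Int)} | 0 pending]
  bind a := f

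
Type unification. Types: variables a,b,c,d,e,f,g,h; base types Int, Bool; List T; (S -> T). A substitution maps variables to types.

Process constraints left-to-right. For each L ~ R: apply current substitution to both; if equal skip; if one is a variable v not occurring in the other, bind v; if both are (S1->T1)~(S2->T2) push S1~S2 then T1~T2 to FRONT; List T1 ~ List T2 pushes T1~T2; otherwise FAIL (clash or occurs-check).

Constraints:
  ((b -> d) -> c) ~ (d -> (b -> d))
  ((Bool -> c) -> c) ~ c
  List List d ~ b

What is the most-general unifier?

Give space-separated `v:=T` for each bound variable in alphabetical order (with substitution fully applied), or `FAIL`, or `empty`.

step 1: unify ((b -> d) -> c) ~ (d -> (b -> d))  [subst: {-} | 2 pending]
  -> decompose arrow: push (b -> d)~d, c~(b -> d)
step 2: unify (b -> d) ~ d  [subst: {-} | 3 pending]
  occurs-check fail

Answer: FAIL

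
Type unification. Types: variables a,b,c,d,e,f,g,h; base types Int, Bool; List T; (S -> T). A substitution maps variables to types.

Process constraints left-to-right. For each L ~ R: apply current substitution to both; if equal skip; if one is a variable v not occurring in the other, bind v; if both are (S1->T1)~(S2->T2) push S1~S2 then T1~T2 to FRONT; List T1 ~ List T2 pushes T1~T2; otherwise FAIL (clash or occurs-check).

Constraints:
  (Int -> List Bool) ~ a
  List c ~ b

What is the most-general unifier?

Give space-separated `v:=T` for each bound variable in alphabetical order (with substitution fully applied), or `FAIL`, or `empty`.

step 1: unify (Int -> List Bool) ~ a  [subst: {-} | 1 pending]
  bind a := (Int -> List Bool)
step 2: unify List c ~ b  [subst: {a:=(Int -> List Bool)} | 0 pending]
  bind b := List c

Answer: a:=(Int -> List Bool) b:=List c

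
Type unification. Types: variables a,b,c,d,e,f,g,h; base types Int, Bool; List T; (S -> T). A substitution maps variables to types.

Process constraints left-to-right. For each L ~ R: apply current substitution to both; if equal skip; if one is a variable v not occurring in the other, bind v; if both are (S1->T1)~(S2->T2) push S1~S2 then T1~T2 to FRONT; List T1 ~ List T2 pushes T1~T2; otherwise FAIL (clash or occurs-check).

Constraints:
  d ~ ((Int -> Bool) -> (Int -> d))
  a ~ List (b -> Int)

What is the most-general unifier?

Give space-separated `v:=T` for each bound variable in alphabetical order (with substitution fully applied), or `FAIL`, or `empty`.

step 1: unify d ~ ((Int -> Bool) -> (Int -> d))  [subst: {-} | 1 pending]
  occurs-check fail: d in ((Int -> Bool) -> (Int -> d))

Answer: FAIL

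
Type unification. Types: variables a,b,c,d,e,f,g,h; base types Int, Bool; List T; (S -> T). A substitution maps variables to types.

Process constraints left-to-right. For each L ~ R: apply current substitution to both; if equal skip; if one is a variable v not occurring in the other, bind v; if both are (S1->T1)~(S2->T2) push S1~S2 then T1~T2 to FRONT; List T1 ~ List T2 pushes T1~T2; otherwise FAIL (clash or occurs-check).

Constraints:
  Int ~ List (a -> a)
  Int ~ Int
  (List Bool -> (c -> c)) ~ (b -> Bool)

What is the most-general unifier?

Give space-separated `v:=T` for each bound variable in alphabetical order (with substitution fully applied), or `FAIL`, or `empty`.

step 1: unify Int ~ List (a -> a)  [subst: {-} | 2 pending]
  clash: Int vs List (a -> a)

Answer: FAIL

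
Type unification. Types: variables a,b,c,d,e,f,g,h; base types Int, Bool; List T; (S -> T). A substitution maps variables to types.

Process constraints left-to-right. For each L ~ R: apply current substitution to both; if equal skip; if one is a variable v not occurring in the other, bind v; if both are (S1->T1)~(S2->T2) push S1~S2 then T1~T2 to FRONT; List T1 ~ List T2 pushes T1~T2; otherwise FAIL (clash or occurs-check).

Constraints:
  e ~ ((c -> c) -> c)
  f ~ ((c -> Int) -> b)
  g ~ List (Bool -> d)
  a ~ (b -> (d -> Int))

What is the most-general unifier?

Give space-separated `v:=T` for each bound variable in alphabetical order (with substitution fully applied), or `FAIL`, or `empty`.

step 1: unify e ~ ((c -> c) -> c)  [subst: {-} | 3 pending]
  bind e := ((c -> c) -> c)
step 2: unify f ~ ((c -> Int) -> b)  [subst: {e:=((c -> c) -> c)} | 2 pending]
  bind f := ((c -> Int) -> b)
step 3: unify g ~ List (Bool -> d)  [subst: {e:=((c -> c) -> c), f:=((c -> Int) -> b)} | 1 pending]
  bind g := List (Bool -> d)
step 4: unify a ~ (b -> (d -> Int))  [subst: {e:=((c -> c) -> c), f:=((c -> Int) -> b), g:=List (Bool -> d)} | 0 pending]
  bind a := (b -> (d -> Int))

Answer: a:=(b -> (d -> Int)) e:=((c -> c) -> c) f:=((c -> Int) -> b) g:=List (Bool -> d)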